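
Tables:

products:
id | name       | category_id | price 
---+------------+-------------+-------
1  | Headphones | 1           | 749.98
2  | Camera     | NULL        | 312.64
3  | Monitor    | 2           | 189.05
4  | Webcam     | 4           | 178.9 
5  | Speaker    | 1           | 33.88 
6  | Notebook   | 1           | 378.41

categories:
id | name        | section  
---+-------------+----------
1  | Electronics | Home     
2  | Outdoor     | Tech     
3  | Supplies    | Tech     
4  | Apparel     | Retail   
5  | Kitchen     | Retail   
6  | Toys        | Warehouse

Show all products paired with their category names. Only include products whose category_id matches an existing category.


INNER JOIN keeps only products rows whose category_id matches an id in categories. Walk through each product:
  - product 1 (Headphones): category_id=1 -> matches Electronics
  - product 2 (Camera): category_id=NULL, no match -> dropped
  - product 3 (Monitor): category_id=2 -> matches Outdoor
  - product 4 (Webcam): category_id=4 -> matches Apparel
  - product 5 (Speaker): category_id=1 -> matches Electronics
  - product 6 (Notebook): category_id=1 -> matches Electronics
So 1 of 6 rows is dropped.

SQL:
SELECT a.name, b.name AS category
FROM products a
INNER JOIN categories b ON a.category_id = b.id

Result:
name       | category   
-----------+------------
Headphones | Electronics
Monitor    | Outdoor    
Webcam     | Apparel    
Speaker    | Electronics
Notebook   | Electronics


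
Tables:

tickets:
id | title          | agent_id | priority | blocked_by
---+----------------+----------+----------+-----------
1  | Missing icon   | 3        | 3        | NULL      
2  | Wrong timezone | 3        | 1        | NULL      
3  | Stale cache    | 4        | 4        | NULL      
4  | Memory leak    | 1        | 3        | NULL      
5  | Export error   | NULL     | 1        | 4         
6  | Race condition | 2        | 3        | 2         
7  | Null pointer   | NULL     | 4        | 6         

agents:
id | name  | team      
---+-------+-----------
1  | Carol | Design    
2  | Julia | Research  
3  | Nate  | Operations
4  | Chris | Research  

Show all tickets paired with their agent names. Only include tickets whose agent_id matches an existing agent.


INNER JOIN keeps only tickets rows whose agent_id matches an id in agents. Walk through each ticket:
  - ticket 1 (Missing icon): agent_id=3 -> matches Nate
  - ticket 2 (Wrong timezone): agent_id=3 -> matches Nate
  - ticket 3 (Stale cache): agent_id=4 -> matches Chris
  - ticket 4 (Memory leak): agent_id=1 -> matches Carol
  - ticket 5 (Export error): agent_id=NULL, no match -> dropped
  - ticket 6 (Race condition): agent_id=2 -> matches Julia
  - ticket 7 (Null pointer): agent_id=NULL, no match -> dropped
So 2 of 7 rows are dropped.

SQL:
SELECT a.title, b.name AS agent
FROM tickets a
INNER JOIN agents b ON a.agent_id = b.id

Result:
title          | agent
---------------+------
Missing icon   | Nate 
Wrong timezone | Nate 
Stale cache    | Chris
Memory leak    | Carol
Race condition | Julia


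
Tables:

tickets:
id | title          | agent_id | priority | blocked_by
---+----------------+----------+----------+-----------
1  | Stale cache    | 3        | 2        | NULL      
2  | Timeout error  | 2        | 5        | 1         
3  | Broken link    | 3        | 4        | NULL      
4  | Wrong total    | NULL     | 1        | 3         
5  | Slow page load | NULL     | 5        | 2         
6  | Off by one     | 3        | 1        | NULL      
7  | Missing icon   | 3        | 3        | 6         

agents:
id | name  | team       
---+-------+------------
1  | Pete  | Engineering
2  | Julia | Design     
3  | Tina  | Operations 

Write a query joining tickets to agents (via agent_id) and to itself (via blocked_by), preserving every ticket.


Two LEFT JOINs from the same base table tickets: one to agents via agent_id, one to tickets itself via blocked_by. Both are LEFT so every ticket is preserved.
Match against agents:
  - ticket 1 (Stale cache): agent_id=3 -> matches Tina
  - ticket 2 (Timeout error): agent_id=2 -> matches Julia
  - ticket 3 (Broken link): agent_id=3 -> matches Tina
  - ticket 4 (Wrong total): agent_id=NULL, no match -> kept with NULL
  - ticket 5 (Slow page load): agent_id=NULL, no match -> kept with NULL
  - ticket 6 (Off by one): agent_id=3 -> matches Tina
  - ticket 7 (Missing icon): agent_id=3 -> matches Tina
Match against tickets (self):
  - ticket 1 (Stale cache): blocked_by=NULL -> NULL
  - ticket 2 (Timeout error): blocked_by=1 -> Stale cache
  - ticket 3 (Broken link): blocked_by=NULL -> NULL
  - ticket 4 (Wrong total): blocked_by=3 -> Broken link
  - ticket 5 (Slow page load): blocked_by=2 -> Timeout error
  - ticket 6 (Off by one): blocked_by=NULL -> NULL
  - ticket 7 (Missing icon): blocked_by=6 -> Off by one

SQL:
SELECT a.title, b.name AS agent, c.title AS blocked_by
FROM tickets a
LEFT JOIN agents b ON a.agent_id = b.id
LEFT JOIN tickets c ON a.blocked_by = c.id

Result:
title          | agent | blocked_by   
---------------+-------+--------------
Stale cache    | Tina  | NULL         
Timeout error  | Julia | Stale cache  
Broken link    | Tina  | NULL         
Wrong total    | NULL  | Broken link  
Slow page load | NULL  | Timeout error
Off by one     | Tina  | NULL         
Missing icon   | Tina  | Off by one   


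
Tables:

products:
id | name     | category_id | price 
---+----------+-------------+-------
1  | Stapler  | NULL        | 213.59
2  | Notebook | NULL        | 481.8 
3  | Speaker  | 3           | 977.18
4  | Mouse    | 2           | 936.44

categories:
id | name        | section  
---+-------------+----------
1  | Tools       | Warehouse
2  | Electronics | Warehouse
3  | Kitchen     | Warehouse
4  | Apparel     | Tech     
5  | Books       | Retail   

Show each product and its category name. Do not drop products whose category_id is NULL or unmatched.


LEFT JOIN keeps every row from products (the left table); where category_id has no match in categories, the category columns become NULL. Walk through each product:
  - product 1 (Stapler): category_id=NULL, no match -> kept with NULL
  - product 2 (Notebook): category_id=NULL, no match -> kept with NULL
  - product 3 (Speaker): category_id=3 -> matches Kitchen
  - product 4 (Mouse): category_id=2 -> matches Electronics
All 4 rows appear; 2 have NULL category.

SQL:
SELECT a.name, b.name AS category
FROM products a
LEFT JOIN categories b ON a.category_id = b.id

Result:
name     | category   
---------+------------
Stapler  | NULL       
Notebook | NULL       
Speaker  | Kitchen    
Mouse    | Electronics


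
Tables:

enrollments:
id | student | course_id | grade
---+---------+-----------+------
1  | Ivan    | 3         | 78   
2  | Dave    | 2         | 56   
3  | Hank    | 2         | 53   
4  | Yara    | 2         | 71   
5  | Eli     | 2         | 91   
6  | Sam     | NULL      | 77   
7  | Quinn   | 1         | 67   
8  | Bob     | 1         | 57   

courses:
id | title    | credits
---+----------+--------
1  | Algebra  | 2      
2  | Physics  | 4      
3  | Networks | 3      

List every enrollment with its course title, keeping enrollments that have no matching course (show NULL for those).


LEFT JOIN keeps every row from enrollments (the left table); where course_id has no match in courses, the course columns become NULL. Walk through each enrollment:
  - enrollment 1 (Ivan): course_id=3 -> matches Networks
  - enrollment 2 (Dave): course_id=2 -> matches Physics
  - enrollment 3 (Hank): course_id=2 -> matches Physics
  - enrollment 4 (Yara): course_id=2 -> matches Physics
  - enrollment 5 (Eli): course_id=2 -> matches Physics
  - enrollment 6 (Sam): course_id=NULL, no match -> kept with NULL
  - enrollment 7 (Quinn): course_id=1 -> matches Algebra
  - enrollment 8 (Bob): course_id=1 -> matches Algebra
All 8 rows appear; 1 has NULL course.

SQL:
SELECT a.student, b.title AS course
FROM enrollments a
LEFT JOIN courses b ON a.course_id = b.id

Result:
student | course  
--------+---------
Ivan    | Networks
Dave    | Physics 
Hank    | Physics 
Yara    | Physics 
Eli     | Physics 
Sam     | NULL    
Quinn   | Algebra 
Bob     | Algebra 


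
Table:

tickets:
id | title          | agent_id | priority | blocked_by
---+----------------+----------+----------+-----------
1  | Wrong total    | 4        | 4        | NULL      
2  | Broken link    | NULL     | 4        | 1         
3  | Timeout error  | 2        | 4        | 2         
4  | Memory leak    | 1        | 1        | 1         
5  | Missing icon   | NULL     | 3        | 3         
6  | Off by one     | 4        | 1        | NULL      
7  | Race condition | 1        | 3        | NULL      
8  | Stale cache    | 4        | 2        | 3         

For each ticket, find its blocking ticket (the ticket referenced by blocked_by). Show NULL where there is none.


This is a self-join: tickets is joined to a second copy of itself, matching each row's blocked_by to another row's id. Use LEFT JOIN so rows with blocked_by=NULL are kept.
  - ticket 1 (Wrong total): blocked_by=NULL -> NULL
  - ticket 2 (Broken link): blocked_by=1 -> Wrong total
  - ticket 3 (Timeout error): blocked_by=2 -> Broken link
  - ticket 4 (Memory leak): blocked_by=1 -> Wrong total
  - ticket 5 (Missing icon): blocked_by=3 -> Timeout error
  - ticket 6 (Off by one): blocked_by=NULL -> NULL
  - ticket 7 (Race condition): blocked_by=NULL -> NULL
  - ticket 8 (Stale cache): blocked_by=3 -> Timeout error

SQL:
SELECT a.title AS item, b.title AS blocked_by
FROM tickets a
LEFT JOIN tickets b ON a.blocked_by = b.id

Result:
item           | blocked_by   
---------------+--------------
Wrong total    | NULL         
Broken link    | Wrong total  
Timeout error  | Broken link  
Memory leak    | Wrong total  
Missing icon   | Timeout error
Off by one     | NULL         
Race condition | NULL         
Stale cache    | Timeout error


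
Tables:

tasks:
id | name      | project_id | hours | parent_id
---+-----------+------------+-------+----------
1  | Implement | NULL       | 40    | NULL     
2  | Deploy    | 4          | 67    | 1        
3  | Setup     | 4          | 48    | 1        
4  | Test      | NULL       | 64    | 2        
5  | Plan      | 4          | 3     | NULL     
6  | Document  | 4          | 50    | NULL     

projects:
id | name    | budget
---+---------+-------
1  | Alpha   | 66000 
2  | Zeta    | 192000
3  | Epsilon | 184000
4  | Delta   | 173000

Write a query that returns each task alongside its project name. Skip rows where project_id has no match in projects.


INNER JOIN keeps only tasks rows whose project_id matches an id in projects. Walk through each task:
  - task 1 (Implement): project_id=NULL, no match -> dropped
  - task 2 (Deploy): project_id=4 -> matches Delta
  - task 3 (Setup): project_id=4 -> matches Delta
  - task 4 (Test): project_id=NULL, no match -> dropped
  - task 5 (Plan): project_id=4 -> matches Delta
  - task 6 (Document): project_id=4 -> matches Delta
So 2 of 6 rows are dropped.

SQL:
SELECT a.name, b.name AS project
FROM tasks a
INNER JOIN projects b ON a.project_id = b.id

Result:
name     | project
---------+--------
Deploy   | Delta  
Setup    | Delta  
Plan     | Delta  
Document | Delta  


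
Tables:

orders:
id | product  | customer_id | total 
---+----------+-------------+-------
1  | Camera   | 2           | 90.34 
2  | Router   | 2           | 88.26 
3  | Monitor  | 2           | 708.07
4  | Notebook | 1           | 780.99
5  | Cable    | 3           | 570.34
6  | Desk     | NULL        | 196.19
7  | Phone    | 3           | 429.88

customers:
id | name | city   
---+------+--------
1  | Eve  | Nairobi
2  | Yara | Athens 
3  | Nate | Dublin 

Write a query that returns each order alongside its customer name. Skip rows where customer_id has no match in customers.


INNER JOIN keeps only orders rows whose customer_id matches an id in customers. Walk through each order:
  - order 1 (Camera): customer_id=2 -> matches Yara
  - order 2 (Router): customer_id=2 -> matches Yara
  - order 3 (Monitor): customer_id=2 -> matches Yara
  - order 4 (Notebook): customer_id=1 -> matches Eve
  - order 5 (Cable): customer_id=3 -> matches Nate
  - order 6 (Desk): customer_id=NULL, no match -> dropped
  - order 7 (Phone): customer_id=3 -> matches Nate
So 1 of 7 rows is dropped.

SQL:
SELECT a.product, b.name AS customer
FROM orders a
INNER JOIN customers b ON a.customer_id = b.id

Result:
product  | customer
---------+---------
Camera   | Yara    
Router   | Yara    
Monitor  | Yara    
Notebook | Eve     
Cable    | Nate    
Phone    | Nate    


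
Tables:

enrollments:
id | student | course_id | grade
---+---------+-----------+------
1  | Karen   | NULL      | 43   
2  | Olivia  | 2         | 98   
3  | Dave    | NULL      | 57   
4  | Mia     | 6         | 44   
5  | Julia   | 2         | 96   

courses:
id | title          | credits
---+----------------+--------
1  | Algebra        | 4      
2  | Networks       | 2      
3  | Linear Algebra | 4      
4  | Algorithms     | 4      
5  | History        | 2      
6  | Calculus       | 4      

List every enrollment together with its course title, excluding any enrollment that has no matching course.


INNER JOIN keeps only enrollments rows whose course_id matches an id in courses. Walk through each enrollment:
  - enrollment 1 (Karen): course_id=NULL, no match -> dropped
  - enrollment 2 (Olivia): course_id=2 -> matches Networks
  - enrollment 3 (Dave): course_id=NULL, no match -> dropped
  - enrollment 4 (Mia): course_id=6 -> matches Calculus
  - enrollment 5 (Julia): course_id=2 -> matches Networks
So 2 of 5 rows are dropped.

SQL:
SELECT a.student, b.title AS course
FROM enrollments a
INNER JOIN courses b ON a.course_id = b.id

Result:
student | course  
--------+---------
Olivia  | Networks
Mia     | Calculus
Julia   | Networks


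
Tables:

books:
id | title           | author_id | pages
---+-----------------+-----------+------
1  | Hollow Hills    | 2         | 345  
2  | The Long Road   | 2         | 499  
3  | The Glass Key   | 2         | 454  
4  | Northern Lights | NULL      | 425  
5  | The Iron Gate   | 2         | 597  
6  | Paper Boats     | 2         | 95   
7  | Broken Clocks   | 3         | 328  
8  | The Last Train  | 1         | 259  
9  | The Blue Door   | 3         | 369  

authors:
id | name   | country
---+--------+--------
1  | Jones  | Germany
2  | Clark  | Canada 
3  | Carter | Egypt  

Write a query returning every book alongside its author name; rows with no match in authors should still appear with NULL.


LEFT JOIN keeps every row from books (the left table); where author_id has no match in authors, the author columns become NULL. Walk through each book:
  - book 1 (Hollow Hills): author_id=2 -> matches Clark
  - book 2 (The Long Road): author_id=2 -> matches Clark
  - book 3 (The Glass Key): author_id=2 -> matches Clark
  - book 4 (Northern Lights): author_id=NULL, no match -> kept with NULL
  - book 5 (The Iron Gate): author_id=2 -> matches Clark
  - book 6 (Paper Boats): author_id=2 -> matches Clark
  - book 7 (Broken Clocks): author_id=3 -> matches Carter
  - book 8 (The Last Train): author_id=1 -> matches Jones
  - book 9 (The Blue Door): author_id=3 -> matches Carter
All 9 rows appear; 1 has NULL author.

SQL:
SELECT a.title, b.name AS author
FROM books a
LEFT JOIN authors b ON a.author_id = b.id

Result:
title           | author
----------------+-------
Hollow Hills    | Clark 
The Long Road   | Clark 
The Glass Key   | Clark 
Northern Lights | NULL  
The Iron Gate   | Clark 
Paper Boats     | Clark 
Broken Clocks   | Carter
The Last Train  | Jones 
The Blue Door   | Carter


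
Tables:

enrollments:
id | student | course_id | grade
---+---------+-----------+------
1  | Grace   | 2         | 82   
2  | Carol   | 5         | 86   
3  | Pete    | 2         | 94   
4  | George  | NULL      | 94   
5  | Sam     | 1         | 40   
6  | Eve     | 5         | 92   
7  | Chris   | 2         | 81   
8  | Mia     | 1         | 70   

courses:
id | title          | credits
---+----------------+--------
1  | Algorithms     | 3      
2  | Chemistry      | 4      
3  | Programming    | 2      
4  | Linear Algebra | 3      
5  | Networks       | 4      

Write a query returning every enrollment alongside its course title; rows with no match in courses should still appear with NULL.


LEFT JOIN keeps every row from enrollments (the left table); where course_id has no match in courses, the course columns become NULL. Walk through each enrollment:
  - enrollment 1 (Grace): course_id=2 -> matches Chemistry
  - enrollment 2 (Carol): course_id=5 -> matches Networks
  - enrollment 3 (Pete): course_id=2 -> matches Chemistry
  - enrollment 4 (George): course_id=NULL, no match -> kept with NULL
  - enrollment 5 (Sam): course_id=1 -> matches Algorithms
  - enrollment 6 (Eve): course_id=5 -> matches Networks
  - enrollment 7 (Chris): course_id=2 -> matches Chemistry
  - enrollment 8 (Mia): course_id=1 -> matches Algorithms
All 8 rows appear; 1 has NULL course.

SQL:
SELECT a.student, b.title AS course
FROM enrollments a
LEFT JOIN courses b ON a.course_id = b.id

Result:
student | course    
--------+-----------
Grace   | Chemistry 
Carol   | Networks  
Pete    | Chemistry 
George  | NULL      
Sam     | Algorithms
Eve     | Networks  
Chris   | Chemistry 
Mia     | Algorithms


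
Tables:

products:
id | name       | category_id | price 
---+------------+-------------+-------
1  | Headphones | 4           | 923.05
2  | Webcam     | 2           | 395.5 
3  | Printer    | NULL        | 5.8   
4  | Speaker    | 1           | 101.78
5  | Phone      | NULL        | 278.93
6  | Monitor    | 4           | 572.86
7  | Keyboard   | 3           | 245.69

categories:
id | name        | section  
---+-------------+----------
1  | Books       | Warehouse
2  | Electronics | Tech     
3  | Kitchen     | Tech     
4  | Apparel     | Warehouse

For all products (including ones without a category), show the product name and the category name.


LEFT JOIN keeps every row from products (the left table); where category_id has no match in categories, the category columns become NULL. Walk through each product:
  - product 1 (Headphones): category_id=4 -> matches Apparel
  - product 2 (Webcam): category_id=2 -> matches Electronics
  - product 3 (Printer): category_id=NULL, no match -> kept with NULL
  - product 4 (Speaker): category_id=1 -> matches Books
  - product 5 (Phone): category_id=NULL, no match -> kept with NULL
  - product 6 (Monitor): category_id=4 -> matches Apparel
  - product 7 (Keyboard): category_id=3 -> matches Kitchen
All 7 rows appear; 2 have NULL category.

SQL:
SELECT a.name, b.name AS category
FROM products a
LEFT JOIN categories b ON a.category_id = b.id

Result:
name       | category   
-----------+------------
Headphones | Apparel    
Webcam     | Electronics
Printer    | NULL       
Speaker    | Books      
Phone      | NULL       
Monitor    | Apparel    
Keyboard   | Kitchen    


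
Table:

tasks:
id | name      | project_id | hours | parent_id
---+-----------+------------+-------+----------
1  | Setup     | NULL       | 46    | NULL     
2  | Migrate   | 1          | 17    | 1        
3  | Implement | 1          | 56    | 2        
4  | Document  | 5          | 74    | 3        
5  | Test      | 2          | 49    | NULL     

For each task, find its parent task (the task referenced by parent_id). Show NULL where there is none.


This is a self-join: tasks is joined to a second copy of itself, matching each row's parent_id to another row's id. Use LEFT JOIN so rows with parent_id=NULL are kept.
  - task 1 (Setup): parent_id=NULL -> NULL
  - task 2 (Migrate): parent_id=1 -> Setup
  - task 3 (Implement): parent_id=2 -> Migrate
  - task 4 (Document): parent_id=3 -> Implement
  - task 5 (Test): parent_id=NULL -> NULL

SQL:
SELECT a.name AS item, b.name AS parent
FROM tasks a
LEFT JOIN tasks b ON a.parent_id = b.id

Result:
item      | parent   
----------+----------
Setup     | NULL     
Migrate   | Setup    
Implement | Migrate  
Document  | Implement
Test      | NULL     


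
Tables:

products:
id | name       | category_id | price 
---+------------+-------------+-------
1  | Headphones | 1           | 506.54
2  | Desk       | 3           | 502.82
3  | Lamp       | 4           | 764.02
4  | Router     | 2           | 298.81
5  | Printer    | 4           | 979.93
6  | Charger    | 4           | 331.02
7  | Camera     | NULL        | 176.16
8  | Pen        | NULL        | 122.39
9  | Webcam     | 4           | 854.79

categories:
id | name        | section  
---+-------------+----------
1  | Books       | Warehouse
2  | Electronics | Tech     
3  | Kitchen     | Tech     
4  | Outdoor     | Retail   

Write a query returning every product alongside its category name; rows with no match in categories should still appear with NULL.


LEFT JOIN keeps every row from products (the left table); where category_id has no match in categories, the category columns become NULL. Walk through each product:
  - product 1 (Headphones): category_id=1 -> matches Books
  - product 2 (Desk): category_id=3 -> matches Kitchen
  - product 3 (Lamp): category_id=4 -> matches Outdoor
  - product 4 (Router): category_id=2 -> matches Electronics
  - product 5 (Printer): category_id=4 -> matches Outdoor
  - product 6 (Charger): category_id=4 -> matches Outdoor
  - product 7 (Camera): category_id=NULL, no match -> kept with NULL
  - product 8 (Pen): category_id=NULL, no match -> kept with NULL
  - product 9 (Webcam): category_id=4 -> matches Outdoor
All 9 rows appear; 2 have NULL category.

SQL:
SELECT a.name, b.name AS category
FROM products a
LEFT JOIN categories b ON a.category_id = b.id

Result:
name       | category   
-----------+------------
Headphones | Books      
Desk       | Kitchen    
Lamp       | Outdoor    
Router     | Electronics
Printer    | Outdoor    
Charger    | Outdoor    
Camera     | NULL       
Pen        | NULL       
Webcam     | Outdoor    


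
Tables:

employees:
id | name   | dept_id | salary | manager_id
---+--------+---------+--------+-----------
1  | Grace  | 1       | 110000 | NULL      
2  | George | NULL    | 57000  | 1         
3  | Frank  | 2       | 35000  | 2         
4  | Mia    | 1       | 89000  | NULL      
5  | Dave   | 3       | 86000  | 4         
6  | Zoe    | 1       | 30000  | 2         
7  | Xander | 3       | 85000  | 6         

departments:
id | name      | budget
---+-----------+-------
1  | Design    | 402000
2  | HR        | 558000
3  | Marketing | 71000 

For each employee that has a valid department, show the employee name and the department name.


INNER JOIN keeps only employees rows whose dept_id matches an id in departments. Walk through each employee:
  - employee 1 (Grace): dept_id=1 -> matches Design
  - employee 2 (George): dept_id=NULL, no match -> dropped
  - employee 3 (Frank): dept_id=2 -> matches HR
  - employee 4 (Mia): dept_id=1 -> matches Design
  - employee 5 (Dave): dept_id=3 -> matches Marketing
  - employee 6 (Zoe): dept_id=1 -> matches Design
  - employee 7 (Xander): dept_id=3 -> matches Marketing
So 1 of 7 rows is dropped.

SQL:
SELECT a.name, b.name AS department
FROM employees a
INNER JOIN departments b ON a.dept_id = b.id

Result:
name   | department
-------+-----------
Grace  | Design    
Frank  | HR        
Mia    | Design    
Dave   | Marketing 
Zoe    | Design    
Xander | Marketing 


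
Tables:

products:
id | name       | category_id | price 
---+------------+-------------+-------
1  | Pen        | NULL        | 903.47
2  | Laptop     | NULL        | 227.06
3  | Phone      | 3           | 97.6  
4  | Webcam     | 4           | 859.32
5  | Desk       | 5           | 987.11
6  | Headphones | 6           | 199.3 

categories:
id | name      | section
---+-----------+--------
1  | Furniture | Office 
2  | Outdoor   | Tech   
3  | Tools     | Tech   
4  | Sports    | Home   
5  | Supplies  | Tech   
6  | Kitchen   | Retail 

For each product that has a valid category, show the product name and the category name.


INNER JOIN keeps only products rows whose category_id matches an id in categories. Walk through each product:
  - product 1 (Pen): category_id=NULL, no match -> dropped
  - product 2 (Laptop): category_id=NULL, no match -> dropped
  - product 3 (Phone): category_id=3 -> matches Tools
  - product 4 (Webcam): category_id=4 -> matches Sports
  - product 5 (Desk): category_id=5 -> matches Supplies
  - product 6 (Headphones): category_id=6 -> matches Kitchen
So 2 of 6 rows are dropped.

SQL:
SELECT a.name, b.name AS category
FROM products a
INNER JOIN categories b ON a.category_id = b.id

Result:
name       | category
-----------+---------
Phone      | Tools   
Webcam     | Sports  
Desk       | Supplies
Headphones | Kitchen 


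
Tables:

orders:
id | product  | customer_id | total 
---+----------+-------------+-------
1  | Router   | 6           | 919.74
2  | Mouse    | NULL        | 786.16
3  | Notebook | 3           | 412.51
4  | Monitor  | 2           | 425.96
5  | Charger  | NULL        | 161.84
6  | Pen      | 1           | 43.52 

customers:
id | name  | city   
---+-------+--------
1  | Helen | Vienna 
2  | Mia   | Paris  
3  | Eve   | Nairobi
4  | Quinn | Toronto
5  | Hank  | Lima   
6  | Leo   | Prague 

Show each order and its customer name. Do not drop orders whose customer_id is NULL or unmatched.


LEFT JOIN keeps every row from orders (the left table); where customer_id has no match in customers, the customer columns become NULL. Walk through each order:
  - order 1 (Router): customer_id=6 -> matches Leo
  - order 2 (Mouse): customer_id=NULL, no match -> kept with NULL
  - order 3 (Notebook): customer_id=3 -> matches Eve
  - order 4 (Monitor): customer_id=2 -> matches Mia
  - order 5 (Charger): customer_id=NULL, no match -> kept with NULL
  - order 6 (Pen): customer_id=1 -> matches Helen
All 6 rows appear; 2 have NULL customer.

SQL:
SELECT a.product, b.name AS customer
FROM orders a
LEFT JOIN customers b ON a.customer_id = b.id

Result:
product  | customer
---------+---------
Router   | Leo     
Mouse    | NULL    
Notebook | Eve     
Monitor  | Mia     
Charger  | NULL    
Pen      | Helen   


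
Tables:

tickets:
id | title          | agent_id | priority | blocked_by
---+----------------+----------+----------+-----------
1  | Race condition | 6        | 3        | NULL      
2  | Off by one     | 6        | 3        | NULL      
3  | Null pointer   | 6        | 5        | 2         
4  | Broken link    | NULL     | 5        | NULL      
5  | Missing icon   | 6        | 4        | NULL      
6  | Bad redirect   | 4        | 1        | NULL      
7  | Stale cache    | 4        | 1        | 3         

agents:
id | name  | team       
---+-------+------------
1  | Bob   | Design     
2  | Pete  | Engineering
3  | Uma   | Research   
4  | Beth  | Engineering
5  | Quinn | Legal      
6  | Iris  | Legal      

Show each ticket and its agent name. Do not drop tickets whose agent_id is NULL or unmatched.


LEFT JOIN keeps every row from tickets (the left table); where agent_id has no match in agents, the agent columns become NULL. Walk through each ticket:
  - ticket 1 (Race condition): agent_id=6 -> matches Iris
  - ticket 2 (Off by one): agent_id=6 -> matches Iris
  - ticket 3 (Null pointer): agent_id=6 -> matches Iris
  - ticket 4 (Broken link): agent_id=NULL, no match -> kept with NULL
  - ticket 5 (Missing icon): agent_id=6 -> matches Iris
  - ticket 6 (Bad redirect): agent_id=4 -> matches Beth
  - ticket 7 (Stale cache): agent_id=4 -> matches Beth
All 7 rows appear; 1 has NULL agent.

SQL:
SELECT a.title, b.name AS agent
FROM tickets a
LEFT JOIN agents b ON a.agent_id = b.id

Result:
title          | agent
---------------+------
Race condition | Iris 
Off by one     | Iris 
Null pointer   | Iris 
Broken link    | NULL 
Missing icon   | Iris 
Bad redirect   | Beth 
Stale cache    | Beth 


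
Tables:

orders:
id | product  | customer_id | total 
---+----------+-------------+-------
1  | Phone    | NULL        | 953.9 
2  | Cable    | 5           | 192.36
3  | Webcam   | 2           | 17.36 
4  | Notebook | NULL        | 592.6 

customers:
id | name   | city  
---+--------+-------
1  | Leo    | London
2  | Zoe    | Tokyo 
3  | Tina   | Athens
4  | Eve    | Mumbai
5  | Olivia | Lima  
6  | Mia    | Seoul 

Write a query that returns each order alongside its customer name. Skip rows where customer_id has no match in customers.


INNER JOIN keeps only orders rows whose customer_id matches an id in customers. Walk through each order:
  - order 1 (Phone): customer_id=NULL, no match -> dropped
  - order 2 (Cable): customer_id=5 -> matches Olivia
  - order 3 (Webcam): customer_id=2 -> matches Zoe
  - order 4 (Notebook): customer_id=NULL, no match -> dropped
So 2 of 4 rows are dropped.

SQL:
SELECT a.product, b.name AS customer
FROM orders a
INNER JOIN customers b ON a.customer_id = b.id

Result:
product | customer
--------+---------
Cable   | Olivia  
Webcam  | Zoe     


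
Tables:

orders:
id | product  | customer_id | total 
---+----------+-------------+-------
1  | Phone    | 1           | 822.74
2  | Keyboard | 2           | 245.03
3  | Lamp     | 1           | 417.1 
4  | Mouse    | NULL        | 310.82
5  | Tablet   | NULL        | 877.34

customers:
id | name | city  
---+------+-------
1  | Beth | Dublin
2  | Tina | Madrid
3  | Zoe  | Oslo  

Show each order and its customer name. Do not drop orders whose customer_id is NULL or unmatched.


LEFT JOIN keeps every row from orders (the left table); where customer_id has no match in customers, the customer columns become NULL. Walk through each order:
  - order 1 (Phone): customer_id=1 -> matches Beth
  - order 2 (Keyboard): customer_id=2 -> matches Tina
  - order 3 (Lamp): customer_id=1 -> matches Beth
  - order 4 (Mouse): customer_id=NULL, no match -> kept with NULL
  - order 5 (Tablet): customer_id=NULL, no match -> kept with NULL
All 5 rows appear; 2 have NULL customer.

SQL:
SELECT a.product, b.name AS customer
FROM orders a
LEFT JOIN customers b ON a.customer_id = b.id

Result:
product  | customer
---------+---------
Phone    | Beth    
Keyboard | Tina    
Lamp     | Beth    
Mouse    | NULL    
Tablet   | NULL    


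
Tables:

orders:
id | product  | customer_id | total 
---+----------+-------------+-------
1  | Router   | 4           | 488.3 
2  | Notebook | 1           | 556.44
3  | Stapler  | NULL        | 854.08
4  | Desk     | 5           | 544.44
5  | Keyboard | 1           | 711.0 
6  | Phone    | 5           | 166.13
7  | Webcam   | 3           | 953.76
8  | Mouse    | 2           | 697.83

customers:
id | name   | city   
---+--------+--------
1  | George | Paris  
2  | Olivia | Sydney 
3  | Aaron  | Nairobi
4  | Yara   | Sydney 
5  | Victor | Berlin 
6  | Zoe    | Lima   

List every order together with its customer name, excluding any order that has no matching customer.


INNER JOIN keeps only orders rows whose customer_id matches an id in customers. Walk through each order:
  - order 1 (Router): customer_id=4 -> matches Yara
  - order 2 (Notebook): customer_id=1 -> matches George
  - order 3 (Stapler): customer_id=NULL, no match -> dropped
  - order 4 (Desk): customer_id=5 -> matches Victor
  - order 5 (Keyboard): customer_id=1 -> matches George
  - order 6 (Phone): customer_id=5 -> matches Victor
  - order 7 (Webcam): customer_id=3 -> matches Aaron
  - order 8 (Mouse): customer_id=2 -> matches Olivia
So 1 of 8 rows is dropped.

SQL:
SELECT a.product, b.name AS customer
FROM orders a
INNER JOIN customers b ON a.customer_id = b.id

Result:
product  | customer
---------+---------
Router   | Yara    
Notebook | George  
Desk     | Victor  
Keyboard | George  
Phone    | Victor  
Webcam   | Aaron   
Mouse    | Olivia  


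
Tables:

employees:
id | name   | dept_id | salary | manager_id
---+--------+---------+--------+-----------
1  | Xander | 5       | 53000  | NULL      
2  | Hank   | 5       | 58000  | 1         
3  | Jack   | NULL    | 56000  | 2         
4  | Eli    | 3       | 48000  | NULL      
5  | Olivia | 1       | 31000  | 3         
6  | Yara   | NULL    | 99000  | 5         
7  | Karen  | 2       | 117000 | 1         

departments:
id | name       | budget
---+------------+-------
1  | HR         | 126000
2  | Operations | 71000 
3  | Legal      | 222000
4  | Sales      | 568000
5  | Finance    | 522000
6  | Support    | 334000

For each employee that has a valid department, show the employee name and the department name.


INNER JOIN keeps only employees rows whose dept_id matches an id in departments. Walk through each employee:
  - employee 1 (Xander): dept_id=5 -> matches Finance
  - employee 2 (Hank): dept_id=5 -> matches Finance
  - employee 3 (Jack): dept_id=NULL, no match -> dropped
  - employee 4 (Eli): dept_id=3 -> matches Legal
  - employee 5 (Olivia): dept_id=1 -> matches HR
  - employee 6 (Yara): dept_id=NULL, no match -> dropped
  - employee 7 (Karen): dept_id=2 -> matches Operations
So 2 of 7 rows are dropped.

SQL:
SELECT a.name, b.name AS department
FROM employees a
INNER JOIN departments b ON a.dept_id = b.id

Result:
name   | department
-------+-----------
Xander | Finance   
Hank   | Finance   
Eli    | Legal     
Olivia | HR        
Karen  | Operations


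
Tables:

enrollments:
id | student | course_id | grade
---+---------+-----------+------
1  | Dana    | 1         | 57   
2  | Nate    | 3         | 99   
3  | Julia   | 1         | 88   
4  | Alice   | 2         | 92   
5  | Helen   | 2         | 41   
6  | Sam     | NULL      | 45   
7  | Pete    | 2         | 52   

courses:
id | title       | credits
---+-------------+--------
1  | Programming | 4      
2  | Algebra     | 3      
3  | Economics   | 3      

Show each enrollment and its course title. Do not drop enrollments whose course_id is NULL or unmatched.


LEFT JOIN keeps every row from enrollments (the left table); where course_id has no match in courses, the course columns become NULL. Walk through each enrollment:
  - enrollment 1 (Dana): course_id=1 -> matches Programming
  - enrollment 2 (Nate): course_id=3 -> matches Economics
  - enrollment 3 (Julia): course_id=1 -> matches Programming
  - enrollment 4 (Alice): course_id=2 -> matches Algebra
  - enrollment 5 (Helen): course_id=2 -> matches Algebra
  - enrollment 6 (Sam): course_id=NULL, no match -> kept with NULL
  - enrollment 7 (Pete): course_id=2 -> matches Algebra
All 7 rows appear; 1 has NULL course.

SQL:
SELECT a.student, b.title AS course
FROM enrollments a
LEFT JOIN courses b ON a.course_id = b.id

Result:
student | course     
--------+------------
Dana    | Programming
Nate    | Economics  
Julia   | Programming
Alice   | Algebra    
Helen   | Algebra    
Sam     | NULL       
Pete    | Algebra    


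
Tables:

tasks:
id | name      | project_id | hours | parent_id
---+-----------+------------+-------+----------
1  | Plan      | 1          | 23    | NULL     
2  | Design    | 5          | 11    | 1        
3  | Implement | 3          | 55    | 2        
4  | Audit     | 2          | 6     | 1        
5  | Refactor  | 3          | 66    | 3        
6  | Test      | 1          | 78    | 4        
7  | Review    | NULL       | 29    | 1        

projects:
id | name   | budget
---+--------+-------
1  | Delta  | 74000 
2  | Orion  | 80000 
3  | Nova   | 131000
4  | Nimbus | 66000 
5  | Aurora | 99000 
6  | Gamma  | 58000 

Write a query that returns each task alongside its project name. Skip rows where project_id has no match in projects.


INNER JOIN keeps only tasks rows whose project_id matches an id in projects. Walk through each task:
  - task 1 (Plan): project_id=1 -> matches Delta
  - task 2 (Design): project_id=5 -> matches Aurora
  - task 3 (Implement): project_id=3 -> matches Nova
  - task 4 (Audit): project_id=2 -> matches Orion
  - task 5 (Refactor): project_id=3 -> matches Nova
  - task 6 (Test): project_id=1 -> matches Delta
  - task 7 (Review): project_id=NULL, no match -> dropped
So 1 of 7 rows is dropped.

SQL:
SELECT a.name, b.name AS project
FROM tasks a
INNER JOIN projects b ON a.project_id = b.id

Result:
name      | project
----------+--------
Plan      | Delta  
Design    | Aurora 
Implement | Nova   
Audit     | Orion  
Refactor  | Nova   
Test      | Delta  


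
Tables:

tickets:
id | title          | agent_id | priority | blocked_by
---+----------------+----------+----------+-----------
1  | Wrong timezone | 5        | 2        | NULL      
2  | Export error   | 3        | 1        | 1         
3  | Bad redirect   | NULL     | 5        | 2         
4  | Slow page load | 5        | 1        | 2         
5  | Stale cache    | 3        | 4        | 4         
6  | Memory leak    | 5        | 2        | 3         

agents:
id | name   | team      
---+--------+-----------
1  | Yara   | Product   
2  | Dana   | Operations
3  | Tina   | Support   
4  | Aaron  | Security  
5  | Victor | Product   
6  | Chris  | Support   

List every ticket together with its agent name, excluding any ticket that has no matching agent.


INNER JOIN keeps only tickets rows whose agent_id matches an id in agents. Walk through each ticket:
  - ticket 1 (Wrong timezone): agent_id=5 -> matches Victor
  - ticket 2 (Export error): agent_id=3 -> matches Tina
  - ticket 3 (Bad redirect): agent_id=NULL, no match -> dropped
  - ticket 4 (Slow page load): agent_id=5 -> matches Victor
  - ticket 5 (Stale cache): agent_id=3 -> matches Tina
  - ticket 6 (Memory leak): agent_id=5 -> matches Victor
So 1 of 6 rows is dropped.

SQL:
SELECT a.title, b.name AS agent
FROM tickets a
INNER JOIN agents b ON a.agent_id = b.id

Result:
title          | agent 
---------------+-------
Wrong timezone | Victor
Export error   | Tina  
Slow page load | Victor
Stale cache    | Tina  
Memory leak    | Victor


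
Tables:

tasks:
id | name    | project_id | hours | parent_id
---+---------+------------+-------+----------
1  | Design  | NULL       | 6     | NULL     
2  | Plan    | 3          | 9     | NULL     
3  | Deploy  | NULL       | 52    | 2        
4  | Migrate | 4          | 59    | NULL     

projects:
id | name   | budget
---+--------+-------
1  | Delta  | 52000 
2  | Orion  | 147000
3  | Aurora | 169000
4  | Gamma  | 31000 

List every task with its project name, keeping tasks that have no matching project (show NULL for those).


LEFT JOIN keeps every row from tasks (the left table); where project_id has no match in projects, the project columns become NULL. Walk through each task:
  - task 1 (Design): project_id=NULL, no match -> kept with NULL
  - task 2 (Plan): project_id=3 -> matches Aurora
  - task 3 (Deploy): project_id=NULL, no match -> kept with NULL
  - task 4 (Migrate): project_id=4 -> matches Gamma
All 4 rows appear; 2 have NULL project.

SQL:
SELECT a.name, b.name AS project
FROM tasks a
LEFT JOIN projects b ON a.project_id = b.id

Result:
name    | project
--------+--------
Design  | NULL   
Plan    | Aurora 
Deploy  | NULL   
Migrate | Gamma  


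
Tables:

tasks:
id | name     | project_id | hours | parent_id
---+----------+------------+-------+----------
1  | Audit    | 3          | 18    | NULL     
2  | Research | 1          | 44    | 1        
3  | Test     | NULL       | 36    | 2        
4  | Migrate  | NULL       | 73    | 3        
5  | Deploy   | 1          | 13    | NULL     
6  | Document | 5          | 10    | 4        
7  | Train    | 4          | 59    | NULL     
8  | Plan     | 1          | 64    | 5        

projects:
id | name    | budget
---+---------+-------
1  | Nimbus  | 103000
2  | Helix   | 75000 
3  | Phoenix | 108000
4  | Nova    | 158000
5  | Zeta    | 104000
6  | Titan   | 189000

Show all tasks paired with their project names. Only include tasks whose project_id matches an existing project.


INNER JOIN keeps only tasks rows whose project_id matches an id in projects. Walk through each task:
  - task 1 (Audit): project_id=3 -> matches Phoenix
  - task 2 (Research): project_id=1 -> matches Nimbus
  - task 3 (Test): project_id=NULL, no match -> dropped
  - task 4 (Migrate): project_id=NULL, no match -> dropped
  - task 5 (Deploy): project_id=1 -> matches Nimbus
  - task 6 (Document): project_id=5 -> matches Zeta
  - task 7 (Train): project_id=4 -> matches Nova
  - task 8 (Plan): project_id=1 -> matches Nimbus
So 2 of 8 rows are dropped.

SQL:
SELECT a.name, b.name AS project
FROM tasks a
INNER JOIN projects b ON a.project_id = b.id

Result:
name     | project
---------+--------
Audit    | Phoenix
Research | Nimbus 
Deploy   | Nimbus 
Document | Zeta   
Train    | Nova   
Plan     | Nimbus 
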